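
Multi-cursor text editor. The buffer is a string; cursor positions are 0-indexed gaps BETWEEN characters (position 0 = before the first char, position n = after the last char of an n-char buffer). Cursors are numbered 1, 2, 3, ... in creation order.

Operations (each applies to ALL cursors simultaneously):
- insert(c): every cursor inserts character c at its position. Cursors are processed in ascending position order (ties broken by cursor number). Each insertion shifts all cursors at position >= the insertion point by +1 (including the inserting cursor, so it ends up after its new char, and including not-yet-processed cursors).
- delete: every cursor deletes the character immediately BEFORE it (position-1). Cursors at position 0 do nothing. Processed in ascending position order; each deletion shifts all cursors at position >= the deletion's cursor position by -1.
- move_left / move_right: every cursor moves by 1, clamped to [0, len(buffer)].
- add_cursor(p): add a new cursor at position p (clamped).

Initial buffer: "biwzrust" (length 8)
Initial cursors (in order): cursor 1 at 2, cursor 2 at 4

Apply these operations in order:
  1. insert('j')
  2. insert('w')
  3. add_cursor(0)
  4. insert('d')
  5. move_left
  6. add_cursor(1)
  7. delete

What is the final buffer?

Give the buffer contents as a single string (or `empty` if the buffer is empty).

Answer: bijdwzjdrust

Derivation:
After op 1 (insert('j')): buffer="bijwzjrust" (len 10), cursors c1@3 c2@6, authorship ..1..2....
After op 2 (insert('w')): buffer="bijwwzjwrust" (len 12), cursors c1@4 c2@8, authorship ..11..22....
After op 3 (add_cursor(0)): buffer="bijwwzjwrust" (len 12), cursors c3@0 c1@4 c2@8, authorship ..11..22....
After op 4 (insert('d')): buffer="dbijwdwzjwdrust" (len 15), cursors c3@1 c1@6 c2@11, authorship 3..111..222....
After op 5 (move_left): buffer="dbijwdwzjwdrust" (len 15), cursors c3@0 c1@5 c2@10, authorship 3..111..222....
After op 6 (add_cursor(1)): buffer="dbijwdwzjwdrust" (len 15), cursors c3@0 c4@1 c1@5 c2@10, authorship 3..111..222....
After op 7 (delete): buffer="bijdwzjdrust" (len 12), cursors c3@0 c4@0 c1@3 c2@7, authorship ..11..22....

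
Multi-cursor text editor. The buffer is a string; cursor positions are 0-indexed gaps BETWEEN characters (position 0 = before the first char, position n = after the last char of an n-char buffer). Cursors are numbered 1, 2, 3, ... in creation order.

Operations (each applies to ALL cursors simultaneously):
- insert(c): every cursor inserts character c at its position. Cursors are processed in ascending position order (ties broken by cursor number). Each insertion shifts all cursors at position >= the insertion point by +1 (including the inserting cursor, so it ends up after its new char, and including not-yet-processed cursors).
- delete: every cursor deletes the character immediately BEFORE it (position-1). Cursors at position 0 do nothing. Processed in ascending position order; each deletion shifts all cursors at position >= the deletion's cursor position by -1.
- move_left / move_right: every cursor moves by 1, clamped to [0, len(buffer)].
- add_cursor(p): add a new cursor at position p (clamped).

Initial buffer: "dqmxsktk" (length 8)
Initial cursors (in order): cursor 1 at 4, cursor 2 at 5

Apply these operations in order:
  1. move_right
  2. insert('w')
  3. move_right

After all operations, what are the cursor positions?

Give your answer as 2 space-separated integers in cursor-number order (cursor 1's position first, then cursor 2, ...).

Answer: 7 9

Derivation:
After op 1 (move_right): buffer="dqmxsktk" (len 8), cursors c1@5 c2@6, authorship ........
After op 2 (insert('w')): buffer="dqmxswkwtk" (len 10), cursors c1@6 c2@8, authorship .....1.2..
After op 3 (move_right): buffer="dqmxswkwtk" (len 10), cursors c1@7 c2@9, authorship .....1.2..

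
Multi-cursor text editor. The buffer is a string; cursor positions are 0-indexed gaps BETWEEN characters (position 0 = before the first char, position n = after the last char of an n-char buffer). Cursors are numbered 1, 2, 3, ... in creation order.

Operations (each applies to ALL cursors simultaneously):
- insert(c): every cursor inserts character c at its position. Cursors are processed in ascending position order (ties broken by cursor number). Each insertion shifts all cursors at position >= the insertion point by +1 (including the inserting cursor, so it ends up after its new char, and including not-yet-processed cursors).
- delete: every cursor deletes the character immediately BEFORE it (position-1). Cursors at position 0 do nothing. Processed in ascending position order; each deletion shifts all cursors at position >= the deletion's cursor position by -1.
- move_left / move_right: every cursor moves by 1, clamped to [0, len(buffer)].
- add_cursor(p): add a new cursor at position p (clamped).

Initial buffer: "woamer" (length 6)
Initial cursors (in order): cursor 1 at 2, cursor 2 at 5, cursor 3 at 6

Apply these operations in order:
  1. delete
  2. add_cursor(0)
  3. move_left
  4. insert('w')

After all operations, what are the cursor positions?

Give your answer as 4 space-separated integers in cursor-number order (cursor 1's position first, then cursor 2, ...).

After op 1 (delete): buffer="wam" (len 3), cursors c1@1 c2@3 c3@3, authorship ...
After op 2 (add_cursor(0)): buffer="wam" (len 3), cursors c4@0 c1@1 c2@3 c3@3, authorship ...
After op 3 (move_left): buffer="wam" (len 3), cursors c1@0 c4@0 c2@2 c3@2, authorship ...
After op 4 (insert('w')): buffer="wwwawwm" (len 7), cursors c1@2 c4@2 c2@6 c3@6, authorship 14..23.

Answer: 2 6 6 2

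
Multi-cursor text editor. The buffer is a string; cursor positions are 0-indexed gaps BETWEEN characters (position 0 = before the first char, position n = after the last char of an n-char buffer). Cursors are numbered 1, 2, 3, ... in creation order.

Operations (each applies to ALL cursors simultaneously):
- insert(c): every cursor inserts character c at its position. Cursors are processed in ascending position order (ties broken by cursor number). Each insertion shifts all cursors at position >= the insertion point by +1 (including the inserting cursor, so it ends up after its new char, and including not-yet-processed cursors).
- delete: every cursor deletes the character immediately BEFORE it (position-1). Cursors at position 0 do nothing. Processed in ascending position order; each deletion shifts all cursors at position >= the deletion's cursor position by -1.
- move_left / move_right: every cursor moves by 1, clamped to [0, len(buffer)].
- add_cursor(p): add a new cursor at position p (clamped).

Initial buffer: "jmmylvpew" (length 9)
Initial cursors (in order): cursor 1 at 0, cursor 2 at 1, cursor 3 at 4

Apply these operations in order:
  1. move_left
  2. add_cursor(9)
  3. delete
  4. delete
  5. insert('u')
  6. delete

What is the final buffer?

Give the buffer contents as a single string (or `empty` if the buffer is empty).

Answer: jylvp

Derivation:
After op 1 (move_left): buffer="jmmylvpew" (len 9), cursors c1@0 c2@0 c3@3, authorship .........
After op 2 (add_cursor(9)): buffer="jmmylvpew" (len 9), cursors c1@0 c2@0 c3@3 c4@9, authorship .........
After op 3 (delete): buffer="jmylvpe" (len 7), cursors c1@0 c2@0 c3@2 c4@7, authorship .......
After op 4 (delete): buffer="jylvp" (len 5), cursors c1@0 c2@0 c3@1 c4@5, authorship .....
After op 5 (insert('u')): buffer="uujuylvpu" (len 9), cursors c1@2 c2@2 c3@4 c4@9, authorship 12.3....4
After op 6 (delete): buffer="jylvp" (len 5), cursors c1@0 c2@0 c3@1 c4@5, authorship .....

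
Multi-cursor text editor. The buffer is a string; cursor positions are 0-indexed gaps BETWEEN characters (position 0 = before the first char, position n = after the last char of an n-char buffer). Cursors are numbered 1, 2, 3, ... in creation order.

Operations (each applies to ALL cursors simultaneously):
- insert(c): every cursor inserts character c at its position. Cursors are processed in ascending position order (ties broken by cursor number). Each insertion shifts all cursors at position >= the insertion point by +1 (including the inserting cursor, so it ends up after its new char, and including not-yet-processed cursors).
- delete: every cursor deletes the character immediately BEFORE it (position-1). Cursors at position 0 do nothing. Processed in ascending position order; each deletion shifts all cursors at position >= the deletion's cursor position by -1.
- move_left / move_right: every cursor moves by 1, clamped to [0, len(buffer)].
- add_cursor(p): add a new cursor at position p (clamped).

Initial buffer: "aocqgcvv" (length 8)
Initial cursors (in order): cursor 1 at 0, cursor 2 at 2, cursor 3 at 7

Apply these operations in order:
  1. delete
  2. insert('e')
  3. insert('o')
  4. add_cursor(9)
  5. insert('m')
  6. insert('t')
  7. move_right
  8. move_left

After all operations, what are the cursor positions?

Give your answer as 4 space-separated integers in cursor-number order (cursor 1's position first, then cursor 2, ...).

Answer: 4 9 19 15

Derivation:
After op 1 (delete): buffer="acqgcv" (len 6), cursors c1@0 c2@1 c3@5, authorship ......
After op 2 (insert('e')): buffer="eaecqgcev" (len 9), cursors c1@1 c2@3 c3@8, authorship 1.2....3.
After op 3 (insert('o')): buffer="eoaeocqgceov" (len 12), cursors c1@2 c2@5 c3@11, authorship 11.22....33.
After op 4 (add_cursor(9)): buffer="eoaeocqgceov" (len 12), cursors c1@2 c2@5 c4@9 c3@11, authorship 11.22....33.
After op 5 (insert('m')): buffer="eomaeomcqgcmeomv" (len 16), cursors c1@3 c2@7 c4@12 c3@15, authorship 111.222....4333.
After op 6 (insert('t')): buffer="eomtaeomtcqgcmteomtv" (len 20), cursors c1@4 c2@9 c4@15 c3@19, authorship 1111.2222....443333.
After op 7 (move_right): buffer="eomtaeomtcqgcmteomtv" (len 20), cursors c1@5 c2@10 c4@16 c3@20, authorship 1111.2222....443333.
After op 8 (move_left): buffer="eomtaeomtcqgcmteomtv" (len 20), cursors c1@4 c2@9 c4@15 c3@19, authorship 1111.2222....443333.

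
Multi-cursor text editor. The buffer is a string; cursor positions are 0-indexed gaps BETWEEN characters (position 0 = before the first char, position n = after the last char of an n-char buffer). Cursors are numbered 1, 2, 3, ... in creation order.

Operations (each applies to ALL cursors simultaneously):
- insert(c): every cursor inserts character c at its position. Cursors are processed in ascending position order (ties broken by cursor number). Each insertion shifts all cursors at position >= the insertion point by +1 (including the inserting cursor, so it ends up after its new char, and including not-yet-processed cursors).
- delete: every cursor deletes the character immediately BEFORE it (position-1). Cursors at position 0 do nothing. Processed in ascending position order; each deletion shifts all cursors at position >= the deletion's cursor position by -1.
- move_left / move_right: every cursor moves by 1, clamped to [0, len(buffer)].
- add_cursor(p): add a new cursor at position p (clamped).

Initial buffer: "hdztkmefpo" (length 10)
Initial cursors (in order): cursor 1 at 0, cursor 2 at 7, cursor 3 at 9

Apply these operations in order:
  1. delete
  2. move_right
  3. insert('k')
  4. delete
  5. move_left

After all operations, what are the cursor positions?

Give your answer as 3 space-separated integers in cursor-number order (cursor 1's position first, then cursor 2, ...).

After op 1 (delete): buffer="hdztkmfo" (len 8), cursors c1@0 c2@6 c3@7, authorship ........
After op 2 (move_right): buffer="hdztkmfo" (len 8), cursors c1@1 c2@7 c3@8, authorship ........
After op 3 (insert('k')): buffer="hkdztkmfkok" (len 11), cursors c1@2 c2@9 c3@11, authorship .1......2.3
After op 4 (delete): buffer="hdztkmfo" (len 8), cursors c1@1 c2@7 c3@8, authorship ........
After op 5 (move_left): buffer="hdztkmfo" (len 8), cursors c1@0 c2@6 c3@7, authorship ........

Answer: 0 6 7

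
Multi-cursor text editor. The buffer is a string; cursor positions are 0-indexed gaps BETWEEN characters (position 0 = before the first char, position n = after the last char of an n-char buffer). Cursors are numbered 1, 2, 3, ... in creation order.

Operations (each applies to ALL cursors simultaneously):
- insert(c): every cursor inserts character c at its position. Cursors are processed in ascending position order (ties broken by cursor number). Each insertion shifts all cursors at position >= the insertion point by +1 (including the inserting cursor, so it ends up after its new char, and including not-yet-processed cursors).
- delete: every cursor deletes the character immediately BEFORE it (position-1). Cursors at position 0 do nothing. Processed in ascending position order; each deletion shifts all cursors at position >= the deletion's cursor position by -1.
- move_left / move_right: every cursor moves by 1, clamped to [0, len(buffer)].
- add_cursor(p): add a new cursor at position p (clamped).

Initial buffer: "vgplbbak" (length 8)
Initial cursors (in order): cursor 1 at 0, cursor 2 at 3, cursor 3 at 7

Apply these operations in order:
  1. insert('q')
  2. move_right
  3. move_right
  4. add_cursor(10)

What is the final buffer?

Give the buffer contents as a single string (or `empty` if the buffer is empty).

After op 1 (insert('q')): buffer="qvgpqlbbaqk" (len 11), cursors c1@1 c2@5 c3@10, authorship 1...2....3.
After op 2 (move_right): buffer="qvgpqlbbaqk" (len 11), cursors c1@2 c2@6 c3@11, authorship 1...2....3.
After op 3 (move_right): buffer="qvgpqlbbaqk" (len 11), cursors c1@3 c2@7 c3@11, authorship 1...2....3.
After op 4 (add_cursor(10)): buffer="qvgpqlbbaqk" (len 11), cursors c1@3 c2@7 c4@10 c3@11, authorship 1...2....3.

Answer: qvgpqlbbaqk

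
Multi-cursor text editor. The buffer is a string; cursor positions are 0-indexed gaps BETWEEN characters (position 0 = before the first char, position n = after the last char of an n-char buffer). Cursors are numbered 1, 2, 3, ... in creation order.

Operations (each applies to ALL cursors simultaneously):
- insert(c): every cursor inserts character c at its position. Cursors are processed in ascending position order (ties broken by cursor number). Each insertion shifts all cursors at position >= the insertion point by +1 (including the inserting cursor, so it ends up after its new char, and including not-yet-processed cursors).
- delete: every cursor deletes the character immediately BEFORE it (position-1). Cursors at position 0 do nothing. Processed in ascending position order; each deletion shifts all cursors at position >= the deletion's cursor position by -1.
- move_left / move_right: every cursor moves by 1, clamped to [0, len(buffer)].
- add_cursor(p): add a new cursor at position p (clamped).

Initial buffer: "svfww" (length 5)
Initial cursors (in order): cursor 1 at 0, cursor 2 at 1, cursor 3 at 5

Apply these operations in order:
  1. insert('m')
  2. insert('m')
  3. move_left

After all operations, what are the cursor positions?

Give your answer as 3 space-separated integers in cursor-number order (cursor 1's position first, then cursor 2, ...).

Answer: 1 4 10

Derivation:
After op 1 (insert('m')): buffer="msmvfwwm" (len 8), cursors c1@1 c2@3 c3@8, authorship 1.2....3
After op 2 (insert('m')): buffer="mmsmmvfwwmm" (len 11), cursors c1@2 c2@5 c3@11, authorship 11.22....33
After op 3 (move_left): buffer="mmsmmvfwwmm" (len 11), cursors c1@1 c2@4 c3@10, authorship 11.22....33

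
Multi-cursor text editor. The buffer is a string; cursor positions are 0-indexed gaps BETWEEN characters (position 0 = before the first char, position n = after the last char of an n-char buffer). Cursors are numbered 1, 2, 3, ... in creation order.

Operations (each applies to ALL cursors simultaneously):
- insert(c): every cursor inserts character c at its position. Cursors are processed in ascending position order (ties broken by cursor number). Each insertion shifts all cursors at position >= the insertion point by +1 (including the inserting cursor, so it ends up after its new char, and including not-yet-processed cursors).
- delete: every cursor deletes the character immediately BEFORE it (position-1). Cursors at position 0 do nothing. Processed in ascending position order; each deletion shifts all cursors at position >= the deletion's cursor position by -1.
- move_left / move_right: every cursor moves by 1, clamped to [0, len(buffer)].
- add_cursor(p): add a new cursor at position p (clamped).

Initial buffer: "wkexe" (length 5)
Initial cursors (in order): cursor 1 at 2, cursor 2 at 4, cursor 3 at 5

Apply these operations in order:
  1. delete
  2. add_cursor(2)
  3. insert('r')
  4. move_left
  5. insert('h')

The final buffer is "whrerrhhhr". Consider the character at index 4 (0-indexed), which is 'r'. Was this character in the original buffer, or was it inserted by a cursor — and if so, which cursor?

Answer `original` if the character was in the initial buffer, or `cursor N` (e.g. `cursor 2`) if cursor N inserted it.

After op 1 (delete): buffer="we" (len 2), cursors c1@1 c2@2 c3@2, authorship ..
After op 2 (add_cursor(2)): buffer="we" (len 2), cursors c1@1 c2@2 c3@2 c4@2, authorship ..
After op 3 (insert('r')): buffer="wrerrr" (len 6), cursors c1@2 c2@6 c3@6 c4@6, authorship .1.234
After op 4 (move_left): buffer="wrerrr" (len 6), cursors c1@1 c2@5 c3@5 c4@5, authorship .1.234
After op 5 (insert('h')): buffer="whrerrhhhr" (len 10), cursors c1@2 c2@9 c3@9 c4@9, authorship .11.232344
Authorship (.=original, N=cursor N): . 1 1 . 2 3 2 3 4 4
Index 4: author = 2

Answer: cursor 2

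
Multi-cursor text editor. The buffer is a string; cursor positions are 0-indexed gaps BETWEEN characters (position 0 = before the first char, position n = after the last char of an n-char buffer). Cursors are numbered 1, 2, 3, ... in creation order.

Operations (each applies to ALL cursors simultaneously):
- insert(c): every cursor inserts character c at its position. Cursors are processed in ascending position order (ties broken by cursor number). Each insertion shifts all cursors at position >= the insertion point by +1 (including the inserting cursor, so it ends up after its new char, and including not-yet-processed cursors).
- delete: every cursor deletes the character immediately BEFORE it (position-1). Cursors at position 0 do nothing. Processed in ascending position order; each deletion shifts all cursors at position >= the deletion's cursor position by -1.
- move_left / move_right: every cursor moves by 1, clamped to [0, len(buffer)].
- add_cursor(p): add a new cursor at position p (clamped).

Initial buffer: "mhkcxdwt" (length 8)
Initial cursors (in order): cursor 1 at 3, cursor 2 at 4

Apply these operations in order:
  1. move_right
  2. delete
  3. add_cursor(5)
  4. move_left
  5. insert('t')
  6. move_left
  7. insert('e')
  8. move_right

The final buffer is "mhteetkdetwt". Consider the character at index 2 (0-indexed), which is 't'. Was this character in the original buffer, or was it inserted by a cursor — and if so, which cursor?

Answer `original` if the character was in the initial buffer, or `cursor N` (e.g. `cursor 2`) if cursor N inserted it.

Answer: cursor 1

Derivation:
After op 1 (move_right): buffer="mhkcxdwt" (len 8), cursors c1@4 c2@5, authorship ........
After op 2 (delete): buffer="mhkdwt" (len 6), cursors c1@3 c2@3, authorship ......
After op 3 (add_cursor(5)): buffer="mhkdwt" (len 6), cursors c1@3 c2@3 c3@5, authorship ......
After op 4 (move_left): buffer="mhkdwt" (len 6), cursors c1@2 c2@2 c3@4, authorship ......
After op 5 (insert('t')): buffer="mhttkdtwt" (len 9), cursors c1@4 c2@4 c3@7, authorship ..12..3..
After op 6 (move_left): buffer="mhttkdtwt" (len 9), cursors c1@3 c2@3 c3@6, authorship ..12..3..
After op 7 (insert('e')): buffer="mhteetkdetwt" (len 12), cursors c1@5 c2@5 c3@9, authorship ..1122..33..
After op 8 (move_right): buffer="mhteetkdetwt" (len 12), cursors c1@6 c2@6 c3@10, authorship ..1122..33..
Authorship (.=original, N=cursor N): . . 1 1 2 2 . . 3 3 . .
Index 2: author = 1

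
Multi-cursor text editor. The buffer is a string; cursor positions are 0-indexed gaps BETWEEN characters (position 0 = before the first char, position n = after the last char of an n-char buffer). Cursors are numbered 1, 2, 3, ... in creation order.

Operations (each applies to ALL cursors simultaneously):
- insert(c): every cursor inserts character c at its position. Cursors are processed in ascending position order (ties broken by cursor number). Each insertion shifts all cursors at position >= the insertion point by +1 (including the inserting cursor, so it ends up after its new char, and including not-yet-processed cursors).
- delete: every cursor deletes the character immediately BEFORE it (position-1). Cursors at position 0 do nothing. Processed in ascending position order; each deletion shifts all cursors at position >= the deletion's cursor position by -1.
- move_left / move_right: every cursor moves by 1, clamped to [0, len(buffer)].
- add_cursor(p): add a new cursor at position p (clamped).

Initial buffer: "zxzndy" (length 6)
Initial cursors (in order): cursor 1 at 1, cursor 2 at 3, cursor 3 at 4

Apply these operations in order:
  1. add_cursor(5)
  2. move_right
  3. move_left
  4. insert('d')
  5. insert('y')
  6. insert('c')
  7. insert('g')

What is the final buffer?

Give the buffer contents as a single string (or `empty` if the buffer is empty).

Answer: zdycgxzdycgndycgddycgy

Derivation:
After op 1 (add_cursor(5)): buffer="zxzndy" (len 6), cursors c1@1 c2@3 c3@4 c4@5, authorship ......
After op 2 (move_right): buffer="zxzndy" (len 6), cursors c1@2 c2@4 c3@5 c4@6, authorship ......
After op 3 (move_left): buffer="zxzndy" (len 6), cursors c1@1 c2@3 c3@4 c4@5, authorship ......
After op 4 (insert('d')): buffer="zdxzdndddy" (len 10), cursors c1@2 c2@5 c3@7 c4@9, authorship .1..2.3.4.
After op 5 (insert('y')): buffer="zdyxzdyndyddyy" (len 14), cursors c1@3 c2@7 c3@10 c4@13, authorship .11..22.33.44.
After op 6 (insert('c')): buffer="zdycxzdycndycddycy" (len 18), cursors c1@4 c2@9 c3@13 c4@17, authorship .111..222.333.444.
After op 7 (insert('g')): buffer="zdycgxzdycgndycgddycgy" (len 22), cursors c1@5 c2@11 c3@16 c4@21, authorship .1111..2222.3333.4444.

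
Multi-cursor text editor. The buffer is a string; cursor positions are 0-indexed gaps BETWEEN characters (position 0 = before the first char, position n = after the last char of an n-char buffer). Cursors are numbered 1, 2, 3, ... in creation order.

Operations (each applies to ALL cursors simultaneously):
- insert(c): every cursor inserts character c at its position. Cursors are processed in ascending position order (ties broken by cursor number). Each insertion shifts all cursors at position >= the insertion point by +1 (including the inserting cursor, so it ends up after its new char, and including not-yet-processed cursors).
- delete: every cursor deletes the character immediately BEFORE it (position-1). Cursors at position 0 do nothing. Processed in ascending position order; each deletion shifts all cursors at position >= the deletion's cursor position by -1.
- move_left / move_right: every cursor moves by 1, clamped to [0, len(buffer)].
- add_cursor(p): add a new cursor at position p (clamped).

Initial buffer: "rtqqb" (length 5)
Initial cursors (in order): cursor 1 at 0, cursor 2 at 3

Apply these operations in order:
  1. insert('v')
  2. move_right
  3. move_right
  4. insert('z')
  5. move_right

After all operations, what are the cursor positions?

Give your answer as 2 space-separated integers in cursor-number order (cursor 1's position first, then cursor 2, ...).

After op 1 (insert('v')): buffer="vrtqvqb" (len 7), cursors c1@1 c2@5, authorship 1...2..
After op 2 (move_right): buffer="vrtqvqb" (len 7), cursors c1@2 c2@6, authorship 1...2..
After op 3 (move_right): buffer="vrtqvqb" (len 7), cursors c1@3 c2@7, authorship 1...2..
After op 4 (insert('z')): buffer="vrtzqvqbz" (len 9), cursors c1@4 c2@9, authorship 1..1.2..2
After op 5 (move_right): buffer="vrtzqvqbz" (len 9), cursors c1@5 c2@9, authorship 1..1.2..2

Answer: 5 9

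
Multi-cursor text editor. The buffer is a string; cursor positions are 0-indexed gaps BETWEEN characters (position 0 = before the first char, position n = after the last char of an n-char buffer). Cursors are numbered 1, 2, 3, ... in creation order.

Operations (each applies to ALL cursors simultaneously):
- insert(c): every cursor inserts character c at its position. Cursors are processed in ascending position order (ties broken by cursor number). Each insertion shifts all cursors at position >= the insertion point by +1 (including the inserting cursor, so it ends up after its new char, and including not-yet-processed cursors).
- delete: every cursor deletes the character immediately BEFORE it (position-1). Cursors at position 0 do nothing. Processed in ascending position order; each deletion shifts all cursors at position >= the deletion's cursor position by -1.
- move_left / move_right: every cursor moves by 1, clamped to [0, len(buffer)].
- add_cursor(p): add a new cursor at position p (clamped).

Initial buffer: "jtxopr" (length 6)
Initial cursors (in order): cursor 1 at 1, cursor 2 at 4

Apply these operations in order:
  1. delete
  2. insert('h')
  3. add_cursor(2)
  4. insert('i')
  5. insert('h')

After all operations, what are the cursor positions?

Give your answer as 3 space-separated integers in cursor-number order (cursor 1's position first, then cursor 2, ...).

After op 1 (delete): buffer="txpr" (len 4), cursors c1@0 c2@2, authorship ....
After op 2 (insert('h')): buffer="htxhpr" (len 6), cursors c1@1 c2@4, authorship 1..2..
After op 3 (add_cursor(2)): buffer="htxhpr" (len 6), cursors c1@1 c3@2 c2@4, authorship 1..2..
After op 4 (insert('i')): buffer="hitixhipr" (len 9), cursors c1@2 c3@4 c2@7, authorship 11.3.22..
After op 5 (insert('h')): buffer="hihtihxhihpr" (len 12), cursors c1@3 c3@6 c2@10, authorship 111.33.222..

Answer: 3 10 6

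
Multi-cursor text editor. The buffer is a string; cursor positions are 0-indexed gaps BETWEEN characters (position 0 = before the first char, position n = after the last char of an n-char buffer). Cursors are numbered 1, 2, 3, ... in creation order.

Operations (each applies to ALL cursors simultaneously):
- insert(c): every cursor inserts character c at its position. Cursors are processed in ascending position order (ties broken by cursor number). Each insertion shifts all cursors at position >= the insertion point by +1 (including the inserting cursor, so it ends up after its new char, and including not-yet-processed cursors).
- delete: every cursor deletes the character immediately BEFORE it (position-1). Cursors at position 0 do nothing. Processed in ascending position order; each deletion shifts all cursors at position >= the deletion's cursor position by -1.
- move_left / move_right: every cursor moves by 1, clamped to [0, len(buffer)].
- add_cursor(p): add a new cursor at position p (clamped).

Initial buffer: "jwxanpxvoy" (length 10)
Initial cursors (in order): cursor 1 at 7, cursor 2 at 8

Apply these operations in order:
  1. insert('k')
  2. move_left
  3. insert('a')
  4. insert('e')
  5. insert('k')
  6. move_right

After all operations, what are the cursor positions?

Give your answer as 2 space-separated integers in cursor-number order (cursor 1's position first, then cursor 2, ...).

After op 1 (insert('k')): buffer="jwxanpxkvkoy" (len 12), cursors c1@8 c2@10, authorship .......1.2..
After op 2 (move_left): buffer="jwxanpxkvkoy" (len 12), cursors c1@7 c2@9, authorship .......1.2..
After op 3 (insert('a')): buffer="jwxanpxakvakoy" (len 14), cursors c1@8 c2@11, authorship .......11.22..
After op 4 (insert('e')): buffer="jwxanpxaekvaekoy" (len 16), cursors c1@9 c2@13, authorship .......111.222..
After op 5 (insert('k')): buffer="jwxanpxaekkvaekkoy" (len 18), cursors c1@10 c2@15, authorship .......1111.2222..
After op 6 (move_right): buffer="jwxanpxaekkvaekkoy" (len 18), cursors c1@11 c2@16, authorship .......1111.2222..

Answer: 11 16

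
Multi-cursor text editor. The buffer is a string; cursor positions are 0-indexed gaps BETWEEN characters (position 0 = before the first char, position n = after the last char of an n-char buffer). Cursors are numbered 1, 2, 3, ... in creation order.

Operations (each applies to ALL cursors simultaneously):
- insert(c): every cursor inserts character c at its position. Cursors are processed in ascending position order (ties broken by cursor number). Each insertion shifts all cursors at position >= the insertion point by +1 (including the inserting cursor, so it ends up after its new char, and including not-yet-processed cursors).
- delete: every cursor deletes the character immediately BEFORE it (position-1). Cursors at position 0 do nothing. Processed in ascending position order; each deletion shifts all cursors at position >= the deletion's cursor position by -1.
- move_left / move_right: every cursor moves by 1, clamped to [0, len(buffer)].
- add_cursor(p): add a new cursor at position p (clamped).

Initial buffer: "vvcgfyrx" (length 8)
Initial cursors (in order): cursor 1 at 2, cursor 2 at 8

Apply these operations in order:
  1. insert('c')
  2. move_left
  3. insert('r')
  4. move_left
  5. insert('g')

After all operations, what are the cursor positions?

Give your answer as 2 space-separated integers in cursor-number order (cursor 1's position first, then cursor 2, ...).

After op 1 (insert('c')): buffer="vvccgfyrxc" (len 10), cursors c1@3 c2@10, authorship ..1......2
After op 2 (move_left): buffer="vvccgfyrxc" (len 10), cursors c1@2 c2@9, authorship ..1......2
After op 3 (insert('r')): buffer="vvrccgfyrxrc" (len 12), cursors c1@3 c2@11, authorship ..11......22
After op 4 (move_left): buffer="vvrccgfyrxrc" (len 12), cursors c1@2 c2@10, authorship ..11......22
After op 5 (insert('g')): buffer="vvgrccgfyrxgrc" (len 14), cursors c1@3 c2@12, authorship ..111......222

Answer: 3 12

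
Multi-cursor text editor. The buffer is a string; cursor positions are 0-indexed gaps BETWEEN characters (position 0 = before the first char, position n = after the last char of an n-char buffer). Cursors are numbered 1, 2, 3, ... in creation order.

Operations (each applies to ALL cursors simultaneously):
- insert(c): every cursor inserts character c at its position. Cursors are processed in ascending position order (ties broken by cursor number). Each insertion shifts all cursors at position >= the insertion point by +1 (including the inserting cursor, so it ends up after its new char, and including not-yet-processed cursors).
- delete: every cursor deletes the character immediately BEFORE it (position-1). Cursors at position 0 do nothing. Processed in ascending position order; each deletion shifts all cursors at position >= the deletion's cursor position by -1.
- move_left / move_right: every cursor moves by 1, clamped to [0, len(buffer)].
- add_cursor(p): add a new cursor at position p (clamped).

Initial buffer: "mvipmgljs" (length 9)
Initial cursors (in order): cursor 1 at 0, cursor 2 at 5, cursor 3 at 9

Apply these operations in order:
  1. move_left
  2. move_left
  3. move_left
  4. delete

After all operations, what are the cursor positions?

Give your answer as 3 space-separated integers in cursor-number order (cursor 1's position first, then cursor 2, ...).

After op 1 (move_left): buffer="mvipmgljs" (len 9), cursors c1@0 c2@4 c3@8, authorship .........
After op 2 (move_left): buffer="mvipmgljs" (len 9), cursors c1@0 c2@3 c3@7, authorship .........
After op 3 (move_left): buffer="mvipmgljs" (len 9), cursors c1@0 c2@2 c3@6, authorship .........
After op 4 (delete): buffer="mipmljs" (len 7), cursors c1@0 c2@1 c3@4, authorship .......

Answer: 0 1 4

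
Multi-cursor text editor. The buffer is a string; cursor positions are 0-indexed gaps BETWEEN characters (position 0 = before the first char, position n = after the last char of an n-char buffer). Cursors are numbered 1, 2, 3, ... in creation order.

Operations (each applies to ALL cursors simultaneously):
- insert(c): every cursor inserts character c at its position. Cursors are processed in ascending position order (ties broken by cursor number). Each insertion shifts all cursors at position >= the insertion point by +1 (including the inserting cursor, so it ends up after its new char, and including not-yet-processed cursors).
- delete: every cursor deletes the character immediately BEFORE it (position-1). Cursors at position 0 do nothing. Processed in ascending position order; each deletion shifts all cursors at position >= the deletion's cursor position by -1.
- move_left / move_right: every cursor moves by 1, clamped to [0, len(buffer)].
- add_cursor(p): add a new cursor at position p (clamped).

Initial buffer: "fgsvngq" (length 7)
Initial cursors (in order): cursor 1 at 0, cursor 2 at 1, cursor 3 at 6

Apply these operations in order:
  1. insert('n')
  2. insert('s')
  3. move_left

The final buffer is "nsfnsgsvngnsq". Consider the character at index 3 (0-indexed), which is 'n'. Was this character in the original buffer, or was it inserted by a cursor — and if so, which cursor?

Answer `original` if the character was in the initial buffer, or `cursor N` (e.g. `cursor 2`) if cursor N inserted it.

After op 1 (insert('n')): buffer="nfngsvngnq" (len 10), cursors c1@1 c2@3 c3@9, authorship 1.2.....3.
After op 2 (insert('s')): buffer="nsfnsgsvngnsq" (len 13), cursors c1@2 c2@5 c3@12, authorship 11.22.....33.
After op 3 (move_left): buffer="nsfnsgsvngnsq" (len 13), cursors c1@1 c2@4 c3@11, authorship 11.22.....33.
Authorship (.=original, N=cursor N): 1 1 . 2 2 . . . . . 3 3 .
Index 3: author = 2

Answer: cursor 2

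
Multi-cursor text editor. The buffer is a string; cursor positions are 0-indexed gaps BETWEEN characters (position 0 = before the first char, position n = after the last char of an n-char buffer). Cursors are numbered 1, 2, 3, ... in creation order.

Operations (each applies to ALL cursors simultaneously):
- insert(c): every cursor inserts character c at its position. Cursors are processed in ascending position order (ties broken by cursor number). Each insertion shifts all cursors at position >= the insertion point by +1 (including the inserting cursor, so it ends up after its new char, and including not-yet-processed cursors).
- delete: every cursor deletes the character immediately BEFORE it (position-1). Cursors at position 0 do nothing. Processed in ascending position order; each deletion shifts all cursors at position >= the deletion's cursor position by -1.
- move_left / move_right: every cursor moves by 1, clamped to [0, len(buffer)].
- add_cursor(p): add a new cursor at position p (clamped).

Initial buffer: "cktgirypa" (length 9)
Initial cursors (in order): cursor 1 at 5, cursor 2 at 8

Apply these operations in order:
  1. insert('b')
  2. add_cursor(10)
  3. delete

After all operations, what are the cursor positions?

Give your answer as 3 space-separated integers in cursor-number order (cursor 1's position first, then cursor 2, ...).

Answer: 5 7 7

Derivation:
After op 1 (insert('b')): buffer="cktgibrypba" (len 11), cursors c1@6 c2@10, authorship .....1...2.
After op 2 (add_cursor(10)): buffer="cktgibrypba" (len 11), cursors c1@6 c2@10 c3@10, authorship .....1...2.
After op 3 (delete): buffer="cktgirya" (len 8), cursors c1@5 c2@7 c3@7, authorship ........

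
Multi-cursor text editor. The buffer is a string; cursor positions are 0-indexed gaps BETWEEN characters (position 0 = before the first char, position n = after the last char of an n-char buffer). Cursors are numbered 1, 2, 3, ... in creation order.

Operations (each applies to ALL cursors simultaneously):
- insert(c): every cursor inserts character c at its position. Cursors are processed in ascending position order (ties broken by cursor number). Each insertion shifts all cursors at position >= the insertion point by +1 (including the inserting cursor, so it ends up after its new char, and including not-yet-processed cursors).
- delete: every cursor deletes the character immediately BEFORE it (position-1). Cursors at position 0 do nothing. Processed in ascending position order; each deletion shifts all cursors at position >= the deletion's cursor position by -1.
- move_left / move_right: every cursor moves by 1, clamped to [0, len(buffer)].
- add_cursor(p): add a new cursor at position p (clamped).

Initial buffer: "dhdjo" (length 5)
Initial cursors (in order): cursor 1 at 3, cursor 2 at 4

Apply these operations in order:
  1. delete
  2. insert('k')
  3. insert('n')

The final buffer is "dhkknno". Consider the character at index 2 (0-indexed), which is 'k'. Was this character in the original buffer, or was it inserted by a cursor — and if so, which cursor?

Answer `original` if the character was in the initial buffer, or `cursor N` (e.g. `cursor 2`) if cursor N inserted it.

Answer: cursor 1

Derivation:
After op 1 (delete): buffer="dho" (len 3), cursors c1@2 c2@2, authorship ...
After op 2 (insert('k')): buffer="dhkko" (len 5), cursors c1@4 c2@4, authorship ..12.
After op 3 (insert('n')): buffer="dhkknno" (len 7), cursors c1@6 c2@6, authorship ..1212.
Authorship (.=original, N=cursor N): . . 1 2 1 2 .
Index 2: author = 1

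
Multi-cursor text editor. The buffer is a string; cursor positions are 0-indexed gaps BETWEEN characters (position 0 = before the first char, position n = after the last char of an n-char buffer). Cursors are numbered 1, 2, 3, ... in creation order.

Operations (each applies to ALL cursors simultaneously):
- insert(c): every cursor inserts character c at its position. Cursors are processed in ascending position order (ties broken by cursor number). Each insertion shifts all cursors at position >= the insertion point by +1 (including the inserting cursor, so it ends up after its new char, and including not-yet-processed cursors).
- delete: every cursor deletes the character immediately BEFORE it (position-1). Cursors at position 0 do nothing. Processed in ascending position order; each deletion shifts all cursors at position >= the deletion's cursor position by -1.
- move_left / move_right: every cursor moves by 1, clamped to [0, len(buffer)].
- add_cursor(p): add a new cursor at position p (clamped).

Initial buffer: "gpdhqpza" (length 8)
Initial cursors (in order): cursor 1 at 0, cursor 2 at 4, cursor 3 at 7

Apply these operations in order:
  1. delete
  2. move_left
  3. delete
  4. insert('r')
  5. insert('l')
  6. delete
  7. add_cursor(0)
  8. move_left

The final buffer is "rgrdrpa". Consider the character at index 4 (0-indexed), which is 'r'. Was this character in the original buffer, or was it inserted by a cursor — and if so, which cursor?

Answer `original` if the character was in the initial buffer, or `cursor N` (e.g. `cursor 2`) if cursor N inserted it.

After op 1 (delete): buffer="gpdqpa" (len 6), cursors c1@0 c2@3 c3@5, authorship ......
After op 2 (move_left): buffer="gpdqpa" (len 6), cursors c1@0 c2@2 c3@4, authorship ......
After op 3 (delete): buffer="gdpa" (len 4), cursors c1@0 c2@1 c3@2, authorship ....
After op 4 (insert('r')): buffer="rgrdrpa" (len 7), cursors c1@1 c2@3 c3@5, authorship 1.2.3..
After op 5 (insert('l')): buffer="rlgrldrlpa" (len 10), cursors c1@2 c2@5 c3@8, authorship 11.22.33..
After op 6 (delete): buffer="rgrdrpa" (len 7), cursors c1@1 c2@3 c3@5, authorship 1.2.3..
After op 7 (add_cursor(0)): buffer="rgrdrpa" (len 7), cursors c4@0 c1@1 c2@3 c3@5, authorship 1.2.3..
After op 8 (move_left): buffer="rgrdrpa" (len 7), cursors c1@0 c4@0 c2@2 c3@4, authorship 1.2.3..
Authorship (.=original, N=cursor N): 1 . 2 . 3 . .
Index 4: author = 3

Answer: cursor 3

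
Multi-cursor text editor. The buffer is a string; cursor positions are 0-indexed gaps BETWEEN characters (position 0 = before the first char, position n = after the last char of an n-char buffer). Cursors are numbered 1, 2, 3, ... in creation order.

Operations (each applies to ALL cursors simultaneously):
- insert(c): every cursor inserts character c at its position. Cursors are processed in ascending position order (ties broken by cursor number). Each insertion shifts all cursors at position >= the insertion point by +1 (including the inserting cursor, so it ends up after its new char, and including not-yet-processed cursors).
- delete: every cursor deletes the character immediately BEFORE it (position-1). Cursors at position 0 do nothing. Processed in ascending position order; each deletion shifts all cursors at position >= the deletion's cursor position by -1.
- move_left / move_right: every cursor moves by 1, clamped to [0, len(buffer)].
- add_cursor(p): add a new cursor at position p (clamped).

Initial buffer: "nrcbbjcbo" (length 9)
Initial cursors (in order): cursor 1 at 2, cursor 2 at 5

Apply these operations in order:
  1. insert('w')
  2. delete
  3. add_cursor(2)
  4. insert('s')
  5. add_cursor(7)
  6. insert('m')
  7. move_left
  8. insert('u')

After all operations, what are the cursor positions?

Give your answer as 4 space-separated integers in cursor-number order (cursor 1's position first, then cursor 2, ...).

After op 1 (insert('w')): buffer="nrwcbbwjcbo" (len 11), cursors c1@3 c2@7, authorship ..1...2....
After op 2 (delete): buffer="nrcbbjcbo" (len 9), cursors c1@2 c2@5, authorship .........
After op 3 (add_cursor(2)): buffer="nrcbbjcbo" (len 9), cursors c1@2 c3@2 c2@5, authorship .........
After op 4 (insert('s')): buffer="nrsscbbsjcbo" (len 12), cursors c1@4 c3@4 c2@8, authorship ..13...2....
After op 5 (add_cursor(7)): buffer="nrsscbbsjcbo" (len 12), cursors c1@4 c3@4 c4@7 c2@8, authorship ..13...2....
After op 6 (insert('m')): buffer="nrssmmcbbmsmjcbo" (len 16), cursors c1@6 c3@6 c4@10 c2@12, authorship ..1313...422....
After op 7 (move_left): buffer="nrssmmcbbmsmjcbo" (len 16), cursors c1@5 c3@5 c4@9 c2@11, authorship ..1313...422....
After op 8 (insert('u')): buffer="nrssmuumcbbumsumjcbo" (len 20), cursors c1@7 c3@7 c4@12 c2@15, authorship ..131133...44222....

Answer: 7 15 7 12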